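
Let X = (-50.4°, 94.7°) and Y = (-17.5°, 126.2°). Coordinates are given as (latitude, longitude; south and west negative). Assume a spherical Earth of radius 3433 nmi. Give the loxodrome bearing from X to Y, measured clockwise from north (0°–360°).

Meridional parts: M(φ₁)=-1.0216, M(φ₂)=-0.3103 → ΔM = +0.7113;  Δλ = +0.5498 rad
tan C = Δλ / ΔM = +0.7729 → C = 37.70°

37.7°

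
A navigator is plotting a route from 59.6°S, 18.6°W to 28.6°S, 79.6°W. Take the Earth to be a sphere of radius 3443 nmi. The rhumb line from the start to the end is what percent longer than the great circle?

Great circle: σ = 0.8915 rad → d_gc = Rσ = 3069.3 nmi
Rhumb: Δφ = +0.5411, Δλ = -1.0647, Δψ = +0.7818, q = Δφ/Δψ = 0.6921 → d_rh = R√(Δφ²+q²Δλ²) = 3147.3 nmi
Excess = (3147.3 − 3069.3) / 3069.3 = 78.0 / 3069.3 = 2.54% ≈ 2.5%

2.5%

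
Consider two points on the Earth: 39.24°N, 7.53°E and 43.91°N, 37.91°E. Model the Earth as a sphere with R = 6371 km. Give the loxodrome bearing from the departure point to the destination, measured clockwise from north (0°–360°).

Δψ = ln[tan(π/4+φ₂/2)/tan(π/4+φ₁/2)] = +0.1090
Δλ = +0.5302 rad (taken the short way round)
course = atan2(Δλ, Δψ) = 78.38°

78.4°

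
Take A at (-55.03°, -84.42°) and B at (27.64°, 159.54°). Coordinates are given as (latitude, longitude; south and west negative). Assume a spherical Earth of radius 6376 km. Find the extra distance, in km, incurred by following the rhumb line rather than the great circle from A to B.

Great circle: cos σ = sin φ₁ sin φ₂ + cos φ₁ cos φ₂ cos Δλ,  σ = 2.2181 rad → d_gc = 14142.7 km
Rhumb line: Δψ = +1.6574, q = Δφ/Δψ = 0.8705, d_rh = R√(Δφ²+q²Δλ²) = 14526.0 km
Excess = 14526.0 − 14142.7 = 383.3 ≈ 383 km

383 km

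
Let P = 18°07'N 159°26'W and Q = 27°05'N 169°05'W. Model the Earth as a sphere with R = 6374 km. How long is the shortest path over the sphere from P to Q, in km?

1405 km

Haversine: a = sin²(Δφ/2)+cos φ₁ cos φ₂ sin²(Δλ/2) = 0.01210;  σ = 2·atan2(√a,√(1−a))
σ = 12.629° → d = Rσ = 6374·0.22042 = 1405 km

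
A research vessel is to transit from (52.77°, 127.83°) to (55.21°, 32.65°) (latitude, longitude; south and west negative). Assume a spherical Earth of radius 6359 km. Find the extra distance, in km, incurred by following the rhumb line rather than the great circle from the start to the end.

Great circle: cos σ = sin φ₁ sin φ₂ + cos φ₁ cos φ₂ cos Δλ,  σ = 0.8986 rad → d_gc = 5714.1 km
Rhumb line: Δψ = +0.0725, q = Δφ/Δψ = 0.5877, d_rh = R√(Δφ²+q²Δλ²) = 6214.3 km
Excess = 6214.3 − 5714.1 = 500.2 ≈ 500 km

500 km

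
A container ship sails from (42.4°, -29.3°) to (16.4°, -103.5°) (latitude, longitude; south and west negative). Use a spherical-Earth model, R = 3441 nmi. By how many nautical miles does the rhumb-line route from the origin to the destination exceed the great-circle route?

Great circle: cos σ = sin φ₁ sin φ₂ + cos φ₁ cos φ₂ cos Δλ,  σ = 1.1775 rad → d_gc = 4051.6 nmi
Rhumb line: Δψ = -0.5284, q = Δφ/Δψ = 0.8588, d_rh = R√(Δφ²+q²Δλ²) = 4133.5 nmi
Excess = 4133.5 − 4051.6 = 81.9 ≈ 82 nmi

82 nmi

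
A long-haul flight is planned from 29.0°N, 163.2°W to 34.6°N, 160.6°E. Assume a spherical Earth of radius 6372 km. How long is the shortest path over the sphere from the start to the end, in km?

cos σ = sin φ₁ sin φ₂ + cos φ₁ cos φ₂ cos Δλ
      = sin(29.00°)sin(34.60°) + cos(29.00°)cos(34.60°)cos(-36.20°) = 0.8563
σ = 31.102° → d = Rσ = 6372·0.54283 = 3459 km

3459 km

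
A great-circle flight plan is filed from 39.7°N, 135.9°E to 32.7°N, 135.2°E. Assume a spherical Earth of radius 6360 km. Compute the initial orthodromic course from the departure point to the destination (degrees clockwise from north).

θ = atan2( sin Δλ·cos φ₂ ,  cos φ₁ sin φ₂ − sin φ₁ cos φ₂ cos Δλ )
  = atan2(-0.0103, -0.1218) = 184.82°

184.8°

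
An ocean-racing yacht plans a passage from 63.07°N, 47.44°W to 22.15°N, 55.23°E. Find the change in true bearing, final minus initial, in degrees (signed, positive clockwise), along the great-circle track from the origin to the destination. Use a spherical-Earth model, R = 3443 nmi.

+84.2°

At departure: θ₁ = atan2(sin Δλ cos φ₂, cos φ₁ sin φ₂ − sin φ₁ cos φ₂ cos Δλ) = 68.72°
At arrival: θ₂ = atan2(sin Δλ cos φ₁, −cos φ₂ sin φ₁ + sin φ₂ cos φ₁ cos Δλ) = 152.89°
Δθ = θ₂ − θ₁ = +84.2°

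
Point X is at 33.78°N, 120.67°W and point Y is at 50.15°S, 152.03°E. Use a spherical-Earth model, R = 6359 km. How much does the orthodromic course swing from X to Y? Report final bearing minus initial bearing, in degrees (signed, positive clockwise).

At departure: θ₁ = atan2(sin Δλ cos φ₂, cos φ₁ sin φ₂ − sin φ₁ cos φ₂ cos Δλ) = 224.34°
At arrival: θ₂ = atan2(sin Δλ cos φ₁, −cos φ₂ sin φ₁ + sin φ₂ cos φ₁ cos Δλ) = 245.05°
Δθ = θ₂ − θ₁ = +20.7°

+20.7°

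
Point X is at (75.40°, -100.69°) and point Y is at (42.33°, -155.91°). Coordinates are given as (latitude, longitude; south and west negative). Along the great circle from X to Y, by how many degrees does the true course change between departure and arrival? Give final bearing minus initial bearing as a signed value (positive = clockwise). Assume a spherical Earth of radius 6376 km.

-50.1°

At departure: θ₁ = atan2(sin Δλ cos φ₂, cos φ₁ sin φ₂ − sin φ₁ cos φ₂ cos Δλ) = 248.57°
At arrival: θ₂ = atan2(sin Δλ cos φ₁, −cos φ₂ sin φ₁ + sin φ₂ cos φ₁ cos Δλ) = 198.51°
Δθ = θ₂ − θ₁ = -50.1°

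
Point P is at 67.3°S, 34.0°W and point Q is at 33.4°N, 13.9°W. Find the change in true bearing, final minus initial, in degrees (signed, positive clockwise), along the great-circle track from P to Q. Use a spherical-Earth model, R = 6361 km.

At departure: θ₁ = atan2(sin Δλ cos φ₂, cos φ₁ sin φ₂ − sin φ₁ cos φ₂ cos Δλ) = 17.05°
At arrival: θ₂ = atan2(sin Δλ cos φ₁, −cos φ₂ sin φ₁ + sin φ₂ cos φ₁ cos Δλ) = 7.79°
Δθ = θ₂ − θ₁ = -9.3°

-9.3°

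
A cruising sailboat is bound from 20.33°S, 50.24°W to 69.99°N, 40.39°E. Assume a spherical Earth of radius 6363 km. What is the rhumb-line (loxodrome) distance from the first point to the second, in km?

Δψ = ln[tan(π/4+φ₂/2)/tan(π/4+φ₁/2)] = +2.0974;  Δφ = +1.5764 rad,  Δλ = +1.5818 rad
q = Δφ/Δψ = 0.7516
d = R·√(Δφ² + q²Δλ²) = 6363·1.97442 = 12563 km

12563 km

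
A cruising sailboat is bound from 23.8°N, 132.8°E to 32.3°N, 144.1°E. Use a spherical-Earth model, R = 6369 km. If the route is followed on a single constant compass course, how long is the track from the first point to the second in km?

1455 km

Rhumb course C = atan2(Δλ, Δψ) with Δψ = ln[tan(π/4+φ₂/2)/tan(π/4+φ₁/2)] = +0.1683, Δλ = +0.1972 → C = 49.52°
d = R·|Δφ| / |cos C| = 6369·0.14835 / 0.64922 = 1455 km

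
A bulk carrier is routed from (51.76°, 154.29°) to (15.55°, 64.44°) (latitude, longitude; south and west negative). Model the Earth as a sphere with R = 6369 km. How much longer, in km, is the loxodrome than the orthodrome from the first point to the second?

Great circle: cos σ = sin φ₁ sin φ₂ + cos φ₁ cos φ₂ cos Δλ,  σ = 1.3571 rad → d_gc = 8643.1 km
Rhumb line: Δψ = -0.7846, q = Δφ/Δψ = 0.8055, d_rh = R√(Δφ²+q²Δλ²) = 8995.9 km
Excess = 8995.9 − 8643.1 = 352.8 ≈ 353 km

353 km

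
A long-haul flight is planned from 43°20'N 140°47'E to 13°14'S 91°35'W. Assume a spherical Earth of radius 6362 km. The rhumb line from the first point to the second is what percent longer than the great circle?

3.3%

Great circle: σ = 2.2012 rad → d_gc = Rσ = 14003.8 km
Rhumb: Δφ = -0.9873, Δλ = +2.2276, Δψ = -1.0739, q = Δφ/Δψ = 0.9194 → d_rh = R√(Δφ²+q²Δλ²) = 14464.3 km
Excess = (14464.3 − 14003.8) / 14003.8 = 460.5 / 14003.8 = 3.29% ≈ 3.3%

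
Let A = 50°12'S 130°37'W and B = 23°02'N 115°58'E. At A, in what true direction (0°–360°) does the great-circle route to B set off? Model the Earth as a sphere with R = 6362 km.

θ = atan2( sin Δλ·cos φ₂ ,  cos φ₁ sin φ₂ − sin φ₁ cos φ₂ cos Δλ )
  = atan2(-0.8445, -0.0305) = 267.93°

267.9°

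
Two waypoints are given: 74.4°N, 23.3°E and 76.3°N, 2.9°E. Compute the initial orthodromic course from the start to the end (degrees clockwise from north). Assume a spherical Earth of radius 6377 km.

θ = atan2( sin Δλ·cos φ₂ ,  cos φ₁ sin φ₂ − sin φ₁ cos φ₂ cos Δλ )
  = atan2(-0.0826, +0.0475) = 299.90°

299.9°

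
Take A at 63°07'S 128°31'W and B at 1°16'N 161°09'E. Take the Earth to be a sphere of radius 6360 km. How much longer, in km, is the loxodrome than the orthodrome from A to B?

209 km

Great circle: cos σ = sin φ₁ sin φ₂ + cos φ₁ cos φ₂ cos Δλ,  σ = 1.4380 rad → d_gc = 9145.6 km
Rhumb line: Δψ = +1.4534, q = Δφ/Δψ = 0.7732, d_rh = R√(Δφ²+q²Δλ²) = 9354.8 km
Excess = 9354.8 − 9145.6 = 209.2 ≈ 209 km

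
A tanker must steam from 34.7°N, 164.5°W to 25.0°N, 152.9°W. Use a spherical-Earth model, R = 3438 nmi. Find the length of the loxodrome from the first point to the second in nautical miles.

Rhumb course C = atan2(Δλ, Δψ) with Δψ = ln[tan(π/4+φ₂/2)/tan(π/4+φ₁/2)] = -0.1956, Δλ = +0.2025 → C = 134.01°
d = R·|Δφ| / |cos C| = 3438·0.16930 / 0.69479 = 838 nmi

838 nmi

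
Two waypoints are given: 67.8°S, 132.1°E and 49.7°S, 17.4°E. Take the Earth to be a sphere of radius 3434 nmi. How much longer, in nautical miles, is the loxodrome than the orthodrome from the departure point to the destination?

467 nmi

Great circle: cos σ = sin φ₁ sin φ₂ + cos φ₁ cos φ₂ cos Δλ,  σ = 0.9223 rad → d_gc = 3167.1 nmi
Rhumb line: Δψ = +0.6261, q = Δφ/Δψ = 0.5046, d_rh = R√(Δφ²+q²Δλ²) = 3634.3 nmi
Excess = 3634.3 − 3167.1 = 467.2 ≈ 467 nmi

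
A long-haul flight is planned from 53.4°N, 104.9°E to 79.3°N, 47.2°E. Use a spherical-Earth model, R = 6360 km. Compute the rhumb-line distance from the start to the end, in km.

3678 km

Δψ = ln[tan(π/4+φ₂/2)/tan(π/4+φ₁/2)] = +1.2617;  Δφ = +0.4520 rad,  Δλ = -1.0071 rad
q = Δφ/Δψ = 0.3583
d = R·√(Δφ² + q²Δλ²) = 6360·0.57837 = 3678 km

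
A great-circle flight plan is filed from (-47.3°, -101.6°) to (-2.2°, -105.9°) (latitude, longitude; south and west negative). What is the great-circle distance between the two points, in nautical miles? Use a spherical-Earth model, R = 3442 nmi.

Haversine: a = sin²(Δφ/2)+cos φ₁ cos φ₂ sin²(Δλ/2) = 0.14802;  σ = 2·atan2(√a,√(1−a))
σ = 45.254° → d = Rσ = 3442·0.78983 = 2719 nmi

2719 nmi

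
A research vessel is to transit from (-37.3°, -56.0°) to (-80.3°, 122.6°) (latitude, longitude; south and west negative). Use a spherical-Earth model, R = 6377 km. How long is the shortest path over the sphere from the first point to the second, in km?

cos σ = sin φ₁ sin φ₂ + cos φ₁ cos φ₂ cos Δλ
      = sin(-37.30°)sin(-80.30°) + cos(-37.30°)cos(-80.30°)cos(178.60°) = 0.4633
σ = 62.397° → d = Rσ = 6377·1.08904 = 6945 km

6945 km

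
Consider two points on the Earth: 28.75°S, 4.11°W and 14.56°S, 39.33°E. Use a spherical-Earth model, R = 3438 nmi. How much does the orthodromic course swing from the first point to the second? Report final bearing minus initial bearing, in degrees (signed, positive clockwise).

-16.9°

Initial bearing θ₁ = atan2(sin Δλ cos φ₂, cos φ₁ sin φ₂ − sin φ₁ cos φ₂ cos Δλ) = 79.98°
Final bearing θ₂ = (initial bearing from the destination back to the start) + 180° = 63.12°
Δθ = θ₂ − θ₁ = -16.9°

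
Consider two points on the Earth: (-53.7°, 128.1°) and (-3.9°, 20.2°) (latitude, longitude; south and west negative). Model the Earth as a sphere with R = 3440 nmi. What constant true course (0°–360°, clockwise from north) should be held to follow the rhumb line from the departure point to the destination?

Δψ = ln[tan(π/4+φ₂/2)/tan(π/4+φ₁/2)] = +1.0472
Δλ = -1.8832 rad (taken the short way round)
course = atan2(Δλ, Δψ) = 299.08°

299.1°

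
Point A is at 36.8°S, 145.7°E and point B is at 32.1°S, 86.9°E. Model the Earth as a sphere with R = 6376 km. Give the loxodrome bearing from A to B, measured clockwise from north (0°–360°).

Δψ = ln[tan(π/4+φ₂/2)/tan(π/4+φ₁/2)] = +0.0995
Δλ = -1.0263 rad (taken the short way round)
course = atan2(Δλ, Δψ) = 275.54°

275.5°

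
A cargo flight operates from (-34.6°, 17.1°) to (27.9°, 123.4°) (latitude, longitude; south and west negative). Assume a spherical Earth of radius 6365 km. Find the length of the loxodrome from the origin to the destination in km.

13164 km

Rhumb course C = atan2(Δλ, Δψ) with Δψ = ln[tan(π/4+φ₂/2)/tan(π/4+φ₁/2)] = +1.1518, Δλ = +1.8553 → C = 58.17°
d = R·|Δφ| / |cos C| = 6365·1.09083 / 0.52743 = 13164 km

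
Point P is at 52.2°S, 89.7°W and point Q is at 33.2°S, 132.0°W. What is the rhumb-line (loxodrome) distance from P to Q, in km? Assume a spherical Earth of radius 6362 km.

4009 km

Δψ = ln[tan(π/4+φ₂/2)/tan(π/4+φ₁/2)] = +0.4569;  Δφ = +0.3316 rad,  Δλ = -0.7383 rad
q = Δφ/Δψ = 0.7257
d = R·√(Δφ² + q²Δλ²) = 6362·0.63009 = 4009 km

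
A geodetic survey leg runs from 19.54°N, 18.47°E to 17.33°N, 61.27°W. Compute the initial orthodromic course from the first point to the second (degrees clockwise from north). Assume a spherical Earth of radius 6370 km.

θ = atan2( sin Δλ·cos φ₂ ,  cos φ₁ sin φ₂ − sin φ₁ cos φ₂ cos Δλ )
  = atan2(-0.9393, +0.2239) = 283.40°

283.4°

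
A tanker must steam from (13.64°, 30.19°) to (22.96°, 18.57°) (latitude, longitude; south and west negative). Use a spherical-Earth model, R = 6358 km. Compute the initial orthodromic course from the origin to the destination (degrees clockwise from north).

θ = atan2( sin Δλ·cos φ₂ ,  cos φ₁ sin φ₂ − sin φ₁ cos φ₂ cos Δλ )
  = atan2(-0.1855, +0.1664) = 311.90°

311.9°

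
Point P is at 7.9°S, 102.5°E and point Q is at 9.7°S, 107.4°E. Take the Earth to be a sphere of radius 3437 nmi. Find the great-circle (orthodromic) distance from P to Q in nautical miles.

Haversine: a = sin²(Δφ/2)+cos φ₁ cos φ₂ sin²(Δλ/2) = 0.00203;  σ = 2·atan2(√a,√(1−a))
σ = 5.166° → d = Rσ = 3437·0.09016 = 310 nmi

310 nmi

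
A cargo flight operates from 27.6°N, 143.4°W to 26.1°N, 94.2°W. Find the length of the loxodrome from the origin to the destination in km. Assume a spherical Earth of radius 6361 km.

Δψ = ln[tan(π/4+φ₂/2)/tan(π/4+φ₁/2)] = -0.0293;  Δφ = -0.0262 rad,  Δλ = +0.8587 rad
q = Δφ/Δψ = 0.8922
d = R·√(Δφ² + q²Δλ²) = 6361·0.76654 = 4876 km

4876 km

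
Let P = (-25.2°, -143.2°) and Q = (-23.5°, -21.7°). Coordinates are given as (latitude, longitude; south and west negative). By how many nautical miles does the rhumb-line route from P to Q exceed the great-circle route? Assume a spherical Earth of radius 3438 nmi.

Great circle: cos σ = sin φ₁ sin φ₂ + cos φ₁ cos φ₂ cos Δλ,  σ = 1.8377 rad → d_gc = 6318.1 nmi
Rhumb line: Δψ = +0.0326, q = Δφ/Δψ = 0.9110, d_rh = R√(Δφ²+q²Δλ²) = 6642.4 nmi
Excess = 6642.4 − 6318.1 = 324.3 ≈ 324 nmi

324 nmi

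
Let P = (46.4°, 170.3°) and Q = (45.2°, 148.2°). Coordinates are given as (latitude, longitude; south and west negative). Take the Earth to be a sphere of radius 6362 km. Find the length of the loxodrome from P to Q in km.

1716 km

Rhumb course C = atan2(Δλ, Δψ) with Δψ = ln[tan(π/4+φ₂/2)/tan(π/4+φ₁/2)] = -0.0300, Δλ = -0.3857 → C = 265.55°
d = R·|Δφ| / |cos C| = 6362·0.02094 / 0.07765 = 1716 km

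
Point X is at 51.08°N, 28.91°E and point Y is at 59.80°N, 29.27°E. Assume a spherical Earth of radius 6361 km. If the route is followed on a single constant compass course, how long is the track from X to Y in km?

Rhumb course C = atan2(Δλ, Δψ) with Δψ = ln[tan(π/4+φ₂/2)/tan(π/4+φ₁/2)] = +0.2697, Δλ = +0.0063 → C = 1.33°
d = R·|Δφ| / |cos C| = 6361·0.15219 / 0.99973 = 968 km

968 km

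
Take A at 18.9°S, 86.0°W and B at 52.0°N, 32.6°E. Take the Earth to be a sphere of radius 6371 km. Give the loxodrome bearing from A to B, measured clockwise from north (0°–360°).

Δψ = ln[tan(π/4+φ₂/2)/tan(π/4+φ₁/2)] = +1.4022
Δλ = +2.0700 rad (taken the short way round)
course = atan2(Δλ, Δψ) = 55.89°

55.9°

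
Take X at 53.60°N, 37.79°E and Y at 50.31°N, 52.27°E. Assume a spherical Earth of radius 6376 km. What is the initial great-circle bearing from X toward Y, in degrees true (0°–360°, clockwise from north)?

θ = atan2( sin Δλ·cos φ₂ ,  cos φ₁ sin φ₂ − sin φ₁ cos φ₂ cos Δλ )
  = atan2(+0.1597, -0.0411) = 104.42°

104.4°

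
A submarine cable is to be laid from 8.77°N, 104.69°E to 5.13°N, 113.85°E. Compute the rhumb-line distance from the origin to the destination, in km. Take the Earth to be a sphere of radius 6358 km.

Δψ = ln[tan(π/4+φ₂/2)/tan(π/4+φ₁/2)] = -0.0640;  Δφ = -0.0635 rad,  Δλ = +0.1599 rad
q = Δφ/Δψ = 0.9925
d = R·√(Δφ² + q²Δλ²) = 6358·0.17092 = 1087 km

1087 km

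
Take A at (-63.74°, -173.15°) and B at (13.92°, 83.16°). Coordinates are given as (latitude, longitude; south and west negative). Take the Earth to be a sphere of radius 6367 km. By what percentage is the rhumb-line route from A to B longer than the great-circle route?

4.5%

Great circle: σ = 1.8938 rad → d_gc = Rσ = 12057.6 km
Rhumb: Δφ = +1.3554, Δλ = -1.8097, Δψ = +1.7010, q = Δφ/Δψ = 0.7968 → d_rh = R√(Δφ²+q²Δλ²) = 12600.8 km
Excess = (12600.8 − 12057.6) / 12057.6 = 543.2 / 12057.6 = 4.51% ≈ 4.5%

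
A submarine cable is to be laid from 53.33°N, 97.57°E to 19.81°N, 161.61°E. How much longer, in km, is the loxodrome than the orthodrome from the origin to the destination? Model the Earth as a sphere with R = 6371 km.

139 km

Great circle: cos σ = sin φ₁ sin φ₂ + cos φ₁ cos φ₂ cos Δλ,  σ = 1.0265 rad → d_gc = 6540.1 km
Rhumb line: Δψ = -0.7516, q = Δφ/Δψ = 0.7784, d_rh = R√(Δφ²+q²Δλ²) = 6679.5 km
Excess = 6679.5 − 6540.1 = 139.4 ≈ 139 km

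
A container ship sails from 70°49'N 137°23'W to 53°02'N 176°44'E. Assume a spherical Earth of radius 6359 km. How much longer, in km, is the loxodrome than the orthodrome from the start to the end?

Great circle: cos σ = sin φ₁ sin φ₂ + cos φ₁ cos φ₂ cos Δλ,  σ = 0.4687 rad → d_gc = 2980.2 km
Rhumb line: Δψ = -0.6821, q = Δφ/Δψ = 0.4550, d_rh = R√(Δφ²+q²Δλ²) = 3043.8 km
Excess = 3043.8 − 2980.2 = 63.6 ≈ 64 km

64 km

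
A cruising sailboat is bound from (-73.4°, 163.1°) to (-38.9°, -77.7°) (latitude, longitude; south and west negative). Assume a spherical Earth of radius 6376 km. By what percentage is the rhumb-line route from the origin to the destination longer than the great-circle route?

Great circle: σ = 1.0549 rad → d_gc = Rσ = 6726.0 km
Rhumb: Δφ = +0.6021, Δλ = +2.0804, Δψ = +1.1869, q = Δφ/Δψ = 0.5073 → d_rh = R√(Δφ²+q²Δλ²) = 7747.7 km
Excess = (7747.7 − 6726.0) / 6726.0 = 1021.7 / 6726.0 = 15.19% ≈ 15.2%

15.2%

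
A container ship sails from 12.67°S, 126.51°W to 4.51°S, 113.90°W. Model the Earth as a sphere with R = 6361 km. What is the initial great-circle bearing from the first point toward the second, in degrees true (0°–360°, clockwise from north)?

θ = atan2( sin Δλ·cos φ₂ ,  cos φ₁ sin φ₂ − sin φ₁ cos φ₂ cos Δλ )
  = atan2(+0.2176, +0.1367) = 57.87°

57.9°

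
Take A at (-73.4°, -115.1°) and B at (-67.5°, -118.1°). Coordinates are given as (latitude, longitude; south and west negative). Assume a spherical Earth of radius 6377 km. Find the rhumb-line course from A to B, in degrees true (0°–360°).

Meridional parts: M(φ₁)=-1.9249, M(φ₂)=-1.6149 → ΔM = +0.3101;  Δλ = -0.0524 rad
tan C = Δλ / ΔM = -0.1689 → C = 350.41°

350.4°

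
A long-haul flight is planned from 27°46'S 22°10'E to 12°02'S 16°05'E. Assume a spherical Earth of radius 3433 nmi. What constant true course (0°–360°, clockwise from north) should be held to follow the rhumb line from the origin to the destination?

340.1°

Meridional parts: M(φ₁)=-0.5048, M(φ₂)=-0.2116 → ΔM = +0.2932;  Δλ = -0.1062 rad
tan C = Δλ / ΔM = -0.3621 → C = 340.09°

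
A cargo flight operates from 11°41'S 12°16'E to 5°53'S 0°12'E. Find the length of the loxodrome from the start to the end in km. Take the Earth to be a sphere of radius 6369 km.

1474 km

Rhumb course C = atan2(Δλ, Δψ) with Δψ = ln[tan(π/4+φ₂/2)/tan(π/4+φ₁/2)] = +0.1025, Δλ = -0.2106 → C = 295.95°
d = R·|Δφ| / |cos C| = 6369·0.10123 / 0.43754 = 1474 km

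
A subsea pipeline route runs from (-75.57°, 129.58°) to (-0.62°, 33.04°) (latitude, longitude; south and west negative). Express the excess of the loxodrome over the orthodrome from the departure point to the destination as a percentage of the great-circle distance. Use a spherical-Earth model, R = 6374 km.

Great circle: σ = 1.5887 rad → d_gc = Rσ = 10126.4 km
Rhumb: Δφ = +1.3081, Δλ = -1.6849, Δψ = +2.0559, q = Δφ/Δψ = 0.6363 → d_rh = R√(Δφ²+q²Δλ²) = 10780.4 km
Excess = (10780.4 − 10126.4) / 10126.4 = 654.0 / 10126.4 = 6.46% ≈ 6.5%

6.5%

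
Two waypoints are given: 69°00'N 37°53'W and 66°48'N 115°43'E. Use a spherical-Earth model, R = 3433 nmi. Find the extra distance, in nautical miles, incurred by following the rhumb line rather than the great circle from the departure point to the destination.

Great circle: cos σ = sin φ₁ sin φ₂ + cos φ₁ cos φ₂ cos Δλ,  σ = 0.7501 rad → d_gc = 2575.0 nmi
Rhumb line: Δψ = -0.1021, q = Δφ/Δψ = 0.3759, d_rh = R√(Δφ²+q²Δλ²) = 3462.2 nmi
Excess = 3462.2 − 2575.0 = 887.2 ≈ 887 nmi

887 nmi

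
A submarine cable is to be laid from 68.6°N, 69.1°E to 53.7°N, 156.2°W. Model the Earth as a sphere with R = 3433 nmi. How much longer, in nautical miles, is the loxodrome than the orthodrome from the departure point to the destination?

722 nmi

Great circle: cos σ = sin φ₁ sin φ₂ + cos φ₁ cos φ₂ cos Δλ,  σ = 0.9293 rad → d_gc = 3190.17 nmi
Rhumb line: Δψ = -0.5510, q = Δφ/Δψ = 0.4720, d_rh = R√(Δφ²+q²Δλ²) = 3912.66 nmi
Excess = 3912.66 − 3190.17 = 722.49 ≈ 722 nmi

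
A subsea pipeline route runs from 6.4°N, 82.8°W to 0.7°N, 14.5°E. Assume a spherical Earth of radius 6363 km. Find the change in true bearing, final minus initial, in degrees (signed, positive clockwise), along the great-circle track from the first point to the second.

+8.1°

At departure: θ₁ = atan2(sin Δλ cos φ₂, cos φ₁ sin φ₂ − sin φ₁ cos φ₂ cos Δλ) = 88.48°
At arrival: θ₂ = atan2(sin Δλ cos φ₁, −cos φ₂ sin φ₁ + sin φ₂ cos φ₁ cos Δλ) = 96.54°
Δθ = θ₂ − θ₁ = +8.1°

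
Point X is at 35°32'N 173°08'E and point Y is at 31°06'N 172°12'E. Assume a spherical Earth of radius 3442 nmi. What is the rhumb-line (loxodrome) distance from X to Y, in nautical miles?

270 nmi

Δψ = ln[tan(π/4+φ₂/2)/tan(π/4+φ₁/2)] = -0.0926;  Δφ = -0.0774 rad,  Δλ = -0.0163 rad
q = Δφ/Δψ = 0.8353
d = R·√(Δφ² + q²Δλ²) = 3442·0.07856 = 270 nmi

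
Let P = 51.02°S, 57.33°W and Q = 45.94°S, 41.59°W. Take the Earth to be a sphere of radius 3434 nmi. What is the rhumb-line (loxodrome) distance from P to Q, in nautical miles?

695 nmi

Δψ = ln[tan(π/4+φ₂/2)/tan(π/4+φ₁/2)] = +0.1339;  Δφ = +0.0887 rad,  Δλ = +0.2747 rad
q = Δφ/Δψ = 0.6621
d = R·√(Δφ² + q²Δλ²) = 3434·0.20235 = 695 nmi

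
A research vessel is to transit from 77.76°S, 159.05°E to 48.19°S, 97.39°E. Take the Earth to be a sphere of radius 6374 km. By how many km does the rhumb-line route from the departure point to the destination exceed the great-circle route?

162 km

Great circle: cos σ = sin φ₁ sin φ₂ + cos φ₁ cos φ₂ cos Δλ,  σ = 0.6509 rad → d_gc = 4149.1 km
Rhumb line: Δψ = +1.2704, q = Δφ/Δψ = 0.4062, d_rh = R√(Δφ²+q²Δλ²) = 4311.2 km
Excess = 4311.2 − 4149.1 = 162.1 ≈ 162 km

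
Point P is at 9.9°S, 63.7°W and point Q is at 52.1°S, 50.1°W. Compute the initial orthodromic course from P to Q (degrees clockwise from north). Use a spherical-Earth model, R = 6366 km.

θ = atan2( sin Δλ·cos φ₂ ,  cos φ₁ sin φ₂ − sin φ₁ cos φ₂ cos Δλ )
  = atan2(+0.1444, -0.6747) = 167.92°

167.9°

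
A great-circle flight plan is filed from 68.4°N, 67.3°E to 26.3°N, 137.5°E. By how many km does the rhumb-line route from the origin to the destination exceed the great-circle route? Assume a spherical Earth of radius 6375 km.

Great circle: cos σ = sin φ₁ sin φ₂ + cos φ₁ cos φ₂ cos Δλ,  σ = 1.0196 rad → d_gc = 6499.6 km
Rhumb line: Δψ = -1.1807, q = Δφ/Δψ = 0.6223, d_rh = R√(Δφ²+q²Δλ²) = 6750.6 km
Excess = 6750.6 − 6499.6 = 251.0 ≈ 251 km

251 km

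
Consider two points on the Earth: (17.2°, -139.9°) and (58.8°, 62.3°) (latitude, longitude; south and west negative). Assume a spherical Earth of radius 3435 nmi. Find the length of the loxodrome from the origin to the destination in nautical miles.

Rhumb course C = atan2(Δλ, Δψ) with Δψ = ln[tan(π/4+φ₂/2)/tan(π/4+φ₁/2)] = +0.9710, Δλ = -2.7541 → C = 289.42°
d = R·|Δφ| / |cos C| = 3435·0.72606 / 0.33250 = 7501 nmi

7501 nmi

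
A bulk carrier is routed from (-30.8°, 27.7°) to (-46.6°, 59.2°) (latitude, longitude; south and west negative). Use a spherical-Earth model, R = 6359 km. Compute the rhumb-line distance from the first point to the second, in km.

Rhumb course C = atan2(Δλ, Δψ) with Δψ = ln[tan(π/4+φ₂/2)/tan(π/4+φ₁/2)] = -0.3559, Δλ = +0.5498 → C = 122.92°
d = R·|Δφ| / |cos C| = 6359·0.27576 / 0.54347 = 3227 km

3227 km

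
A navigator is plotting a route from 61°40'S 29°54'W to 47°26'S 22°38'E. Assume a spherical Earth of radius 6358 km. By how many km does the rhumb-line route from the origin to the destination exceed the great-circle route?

88 km

Great circle: cos σ = sin φ₁ sin φ₂ + cos φ₁ cos φ₂ cos Δλ,  σ = 0.5669 rad → d_gc = 3604.6 km
Rhumb line: Δψ = +0.4339, q = Δφ/Δψ = 0.5725, d_rh = R√(Δφ²+q²Δλ²) = 3692.4 km
Excess = 3692.4 − 3604.6 = 87.8 ≈ 88 km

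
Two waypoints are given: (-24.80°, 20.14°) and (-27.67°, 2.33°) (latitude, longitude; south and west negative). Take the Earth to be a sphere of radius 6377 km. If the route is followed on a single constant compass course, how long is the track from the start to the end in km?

1806 km

Rhumb course C = atan2(Δλ, Δψ) with Δψ = ln[tan(π/4+φ₂/2)/tan(π/4+φ₁/2)] = -0.0559, Δλ = -0.3108 → C = 259.81°
d = R·|Δφ| / |cos C| = 6377·0.05009 / 0.17685 = 1806 km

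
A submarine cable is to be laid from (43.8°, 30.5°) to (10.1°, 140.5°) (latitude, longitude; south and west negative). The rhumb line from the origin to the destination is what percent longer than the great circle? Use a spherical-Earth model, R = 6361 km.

4.8%

Great circle: σ = 1.6928 rad → d_gc = Rσ = 10767.6 km
Rhumb: Δφ = -0.5882, Δλ = +1.9199, Δψ = -0.6749, q = Δφ/Δψ = 0.8716 → d_rh = R√(Δφ²+q²Δλ²) = 11282.0 km
Excess = (11282.0 − 10767.6) / 10767.6 = 514.4 / 10767.6 = 4.78% ≈ 4.8%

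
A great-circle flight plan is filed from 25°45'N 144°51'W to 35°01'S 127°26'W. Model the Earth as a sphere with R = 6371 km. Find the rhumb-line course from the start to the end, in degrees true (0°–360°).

Δψ = ln[tan(π/4+φ₂/2)/tan(π/4+φ₁/2)] = -1.1186
Δλ = +0.3040 rad (taken the short way round)
course = atan2(Δλ, Δψ) = 164.80°

164.8°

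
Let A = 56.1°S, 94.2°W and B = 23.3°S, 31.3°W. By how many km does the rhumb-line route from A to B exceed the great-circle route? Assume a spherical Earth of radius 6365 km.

144 km

Great circle: cos σ = sin φ₁ sin φ₂ + cos φ₁ cos φ₂ cos Δλ,  σ = 0.9744 rad → d_gc = 6202.1 km
Rhumb line: Δψ = +0.7698, q = Δφ/Δψ = 0.7436, d_rh = R√(Δφ²+q²Δλ²) = 6346.5 km
Excess = 6346.5 − 6202.1 = 144.4 ≈ 144 km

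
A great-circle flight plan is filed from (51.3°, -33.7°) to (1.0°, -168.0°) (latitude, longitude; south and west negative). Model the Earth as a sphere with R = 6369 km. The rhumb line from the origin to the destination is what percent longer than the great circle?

8.8%

Great circle: σ = 2.0075 rad → d_gc = Rσ = 12786.0 km
Rhumb: Δφ = -0.8779, Δλ = -2.3440, Δψ = -1.0290, q = Δφ/Δψ = 0.8531 → d_rh = R√(Δφ²+q²Δλ²) = 13909.7 km
Excess = (13909.7 − 12786.0) / 12786.0 = 1123.7 / 12786.0 = 8.79% ≈ 8.8%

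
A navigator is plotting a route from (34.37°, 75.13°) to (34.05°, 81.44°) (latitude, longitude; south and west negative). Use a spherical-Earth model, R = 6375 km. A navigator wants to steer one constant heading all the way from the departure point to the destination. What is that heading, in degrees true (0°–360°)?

93.5°

Δψ = ln[tan(π/4+φ₂/2)/tan(π/4+φ₁/2)] = -0.0068
Δλ = +0.1101 rad (taken the short way round)
course = atan2(Δλ, Δψ) = 93.51°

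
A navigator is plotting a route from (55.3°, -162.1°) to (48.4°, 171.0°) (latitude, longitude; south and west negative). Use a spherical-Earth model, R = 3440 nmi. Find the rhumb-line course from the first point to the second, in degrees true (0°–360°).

Meridional parts: M(φ₁)=+1.1634, M(φ₂)=+0.9679 → ΔM = -0.1955;  Δλ = -0.4695 rad
tan C = Δλ / ΔM = +2.4020 → C = 247.40°

247.4°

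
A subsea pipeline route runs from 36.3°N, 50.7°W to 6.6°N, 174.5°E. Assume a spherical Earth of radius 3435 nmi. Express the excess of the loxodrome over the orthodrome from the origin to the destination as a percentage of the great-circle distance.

Great circle: σ = 2.0899 rad → d_gc = Rσ = 7178.7 nmi
Rhumb: Δφ = -0.5184, Δλ = -2.3527, Δψ = -0.5653, q = Δφ/Δψ = 0.9169 → d_rh = R√(Δφ²+q²Δλ²) = 7621.3 nmi
Excess = (7621.3 − 7178.7) / 7178.7 = 442.6 / 7178.7 = 6.17% ≈ 6.2%

6.2%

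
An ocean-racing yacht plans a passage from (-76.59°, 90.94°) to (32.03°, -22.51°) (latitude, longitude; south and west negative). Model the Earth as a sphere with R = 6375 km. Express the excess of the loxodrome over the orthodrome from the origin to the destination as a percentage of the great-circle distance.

6.1%

Great circle: σ = 2.2070 rad → d_gc = Rσ = 14069.6 km
Rhumb: Δφ = +1.8958, Δλ = -1.9801, Δψ = +2.7314, q = Δφ/Δψ = 0.6941 → d_rh = R√(Δφ²+q²Δλ²) = 14927.1 km
Excess = (14927.1 − 14069.6) / 14069.6 = 857.5 / 14069.6 = 6.09% ≈ 6.1%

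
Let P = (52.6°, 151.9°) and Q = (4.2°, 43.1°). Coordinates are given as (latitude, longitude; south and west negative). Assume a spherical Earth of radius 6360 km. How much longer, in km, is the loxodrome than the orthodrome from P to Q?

577 km

Great circle: cos σ = sin φ₁ sin φ₂ + cos φ₁ cos φ₂ cos Δλ,  σ = 1.7083 rad → d_gc = 10864.5 km
Rhumb line: Δψ = -1.0099, q = Δφ/Δψ = 0.8364, d_rh = R√(Δφ²+q²Δλ²) = 11441.7 km
Excess = 11441.7 − 10864.5 = 577.2 ≈ 577 km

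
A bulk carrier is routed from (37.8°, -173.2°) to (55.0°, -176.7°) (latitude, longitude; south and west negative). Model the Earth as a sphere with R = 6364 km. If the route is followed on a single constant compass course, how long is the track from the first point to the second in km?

1929 km

Rhumb course C = atan2(Δλ, Δψ) with Δψ = ln[tan(π/4+φ₂/2)/tan(π/4+φ₁/2)] = +0.4407, Δλ = -0.0611 → C = 352.11°
d = R·|Δφ| / |cos C| = 6364·0.30020 / 0.99053 = 1929 km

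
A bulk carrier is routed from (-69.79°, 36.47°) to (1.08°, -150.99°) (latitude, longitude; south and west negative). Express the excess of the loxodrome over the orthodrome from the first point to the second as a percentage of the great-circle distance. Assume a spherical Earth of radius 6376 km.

27.3%

Great circle: σ = 1.9392 rad → d_gc = Rσ = 12364.6 km
Rhumb: Δφ = +1.2369, Δλ = +3.0114, Δψ = +1.7436, q = Δφ/Δψ = 0.7094 → d_rh = R√(Δφ²+q²Δλ²) = 15739.4 km
Excess = (15739.4 − 12364.6) / 12364.6 = 3374.8 / 12364.6 = 27.29% ≈ 27.3%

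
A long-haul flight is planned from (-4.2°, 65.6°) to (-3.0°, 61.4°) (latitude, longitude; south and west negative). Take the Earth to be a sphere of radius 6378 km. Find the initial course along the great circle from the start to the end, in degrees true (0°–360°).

N = sin Δλ·cos φ₂ = -0.0731;  D = cos φ₁ sin φ₂ − sin φ₁ cos φ₂ cos Δλ = +0.0207
initial course = atan2(N, D) = 285.84°

285.8°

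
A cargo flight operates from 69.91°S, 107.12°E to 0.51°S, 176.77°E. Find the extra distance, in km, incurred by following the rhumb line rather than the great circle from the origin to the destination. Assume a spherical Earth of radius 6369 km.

Great circle: cos σ = sin φ₁ sin φ₂ + cos φ₁ cos φ₂ cos Δλ,  σ = 1.4426 rad → d_gc = 9188.2 km
Rhumb line: Δψ = +1.7219, q = Δφ/Δψ = 0.7034, d_rh = R√(Δφ²+q²Δλ²) = 9443.2 km
Excess = 9443.2 − 9188.2 = 255.0 ≈ 255 km

255 km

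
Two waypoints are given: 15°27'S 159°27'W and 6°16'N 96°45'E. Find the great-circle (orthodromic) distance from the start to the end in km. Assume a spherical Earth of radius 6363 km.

11653 km

Haversine: a = sin²(Δφ/2)+cos φ₁ cos φ₂ sin²(Δλ/2) = 0.62881;  σ = 2·atan2(√a,√(1−a))
σ = 104.929° → d = Rσ = 6363·1.83135 = 11653 km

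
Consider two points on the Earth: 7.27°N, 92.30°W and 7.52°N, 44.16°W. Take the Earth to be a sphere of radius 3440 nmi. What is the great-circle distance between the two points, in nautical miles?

cos σ = sin φ₁ sin φ₂ + cos φ₁ cos φ₂ cos Δλ
      = sin(7.27°)sin(7.52°) + cos(7.27°)cos(7.52°)cos(48.14°) = 0.6728
σ = 47.715° → d = Rσ = 3440·0.83279 = 2865 nmi

2865 nmi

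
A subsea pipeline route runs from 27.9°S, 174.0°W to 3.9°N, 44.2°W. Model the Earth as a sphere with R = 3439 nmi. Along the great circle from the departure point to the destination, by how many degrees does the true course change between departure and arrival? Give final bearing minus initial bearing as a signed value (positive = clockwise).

-49.5°

Initial bearing θ₁ = atan2(sin Δλ cos φ₂, cos φ₁ sin φ₂ − sin φ₁ cos φ₂ cos Δλ) = 107.30°
Final bearing θ₂ = (initial bearing from the destination back to the start) + 180° = 57.75°
Δθ = θ₂ − θ₁ = -49.5°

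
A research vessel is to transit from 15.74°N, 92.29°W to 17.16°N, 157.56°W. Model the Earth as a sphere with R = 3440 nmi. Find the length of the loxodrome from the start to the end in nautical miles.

3759 nmi

Δψ = ln[tan(π/4+φ₂/2)/tan(π/4+φ₁/2)] = +0.0258;  Δφ = +0.0248 rad,  Δλ = -1.1392 rad
q = Δφ/Δψ = 0.9590
d = R·√(Δφ² + q²Δλ²) = 3440·1.09279 = 3759 nmi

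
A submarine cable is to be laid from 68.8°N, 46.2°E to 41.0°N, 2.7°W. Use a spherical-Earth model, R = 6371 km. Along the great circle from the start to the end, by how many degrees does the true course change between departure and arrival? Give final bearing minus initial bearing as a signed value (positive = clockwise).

-41.9°

At departure: θ₁ = atan2(sin Δλ cos φ₂, cos φ₁ sin φ₂ − sin φ₁ cos φ₂ cos Δλ) = 248.39°
At arrival: θ₂ = atan2(sin Δλ cos φ₁, −cos φ₂ sin φ₁ + sin φ₂ cos φ₁ cos Δλ) = 206.45°
Δθ = θ₂ − θ₁ = -41.9°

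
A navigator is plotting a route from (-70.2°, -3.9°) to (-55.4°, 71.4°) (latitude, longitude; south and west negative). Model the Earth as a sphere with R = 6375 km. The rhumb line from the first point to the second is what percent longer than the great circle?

6.1%

Great circle: σ = 0.6036 rad → d_gc = Rσ = 3848.1 km
Rhumb: Δφ = +0.2583, Δλ = +1.3142, Δψ = +0.5792, q = Δφ/Δψ = 0.4460 → d_rh = R√(Δφ²+q²Δλ²) = 4083.2 km
Excess = (4083.2 − 3848.1) / 3848.1 = 235.1 / 3848.1 = 6.11% ≈ 6.1%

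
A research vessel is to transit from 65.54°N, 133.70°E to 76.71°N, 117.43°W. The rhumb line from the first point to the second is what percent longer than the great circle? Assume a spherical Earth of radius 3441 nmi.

Great circle: σ = 0.5451 rad → d_gc = Rσ = 1875.6 nmi
Rhumb: Δφ = +0.1950, Δλ = +1.9001, Δψ = +0.6209, q = Δφ/Δψ = 0.3140 → d_rh = R√(Δφ²+q²Δλ²) = 2159.8 nmi
Excess = (2159.8 − 1875.6) / 1875.6 = 284.2 / 1875.6 = 15.152% ≈ 15.2%

15.2%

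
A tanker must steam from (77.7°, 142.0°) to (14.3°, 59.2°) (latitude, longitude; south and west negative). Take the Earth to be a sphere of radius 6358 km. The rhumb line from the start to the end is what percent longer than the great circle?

5.4%

Great circle: σ = 1.3003 rad → d_gc = Rσ = 8267.4 km
Rhumb: Δφ = -1.1065, Δλ = -1.4451, Δψ = -1.9757, q = Δφ/Δψ = 0.5601 → d_rh = R√(Δφ²+q²Δλ²) = 8716.5 km
Excess = (8716.5 − 8267.4) / 8267.4 = 449.1 / 8267.4 = 5.43% ≈ 5.4%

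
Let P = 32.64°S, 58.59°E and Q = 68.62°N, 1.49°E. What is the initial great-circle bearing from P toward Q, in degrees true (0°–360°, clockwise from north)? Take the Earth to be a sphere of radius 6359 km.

341.0°

N = sin Δλ·cos φ₂ = -0.3061;  D = cos φ₁ sin φ₂ − sin φ₁ cos φ₂ cos Δλ = +0.8909
initial course = atan2(N, D) = 341.04°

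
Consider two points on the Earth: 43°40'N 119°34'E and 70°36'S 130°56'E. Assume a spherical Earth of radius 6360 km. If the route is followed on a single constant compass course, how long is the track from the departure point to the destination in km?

Δψ = ln[tan(π/4+φ₂/2)/tan(π/4+φ₁/2)] = -2.6153;  Δφ = -1.9943 rad,  Δλ = +0.1984 rad
q = Δφ/Δψ = 0.7626
d = R·√(Δφ² + q²Δλ²) = 6360·2.00006 = 12720 km

12720 km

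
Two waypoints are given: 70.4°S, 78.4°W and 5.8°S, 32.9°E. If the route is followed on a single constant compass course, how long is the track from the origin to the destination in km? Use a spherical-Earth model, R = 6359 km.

11057 km

Δψ = ln[tan(π/4+φ₂/2)/tan(π/4+φ₁/2)] = +1.6546;  Δφ = +1.1275 rad,  Δλ = +1.9426 rad
q = Δφ/Δψ = 0.6814
d = R·√(Δφ² + q²Δλ²) = 6359·1.73878 = 11057 km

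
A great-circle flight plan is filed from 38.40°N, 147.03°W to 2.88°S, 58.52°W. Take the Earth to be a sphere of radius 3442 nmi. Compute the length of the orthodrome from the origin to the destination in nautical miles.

5444 nmi

Haversine: a = sin²(Δφ/2)+cos φ₁ cos φ₂ sin²(Δλ/2) = 0.50543;  σ = 2·atan2(√a,√(1−a))
σ = 90.622° → d = Rσ = 3442·1.58165 = 5444 nmi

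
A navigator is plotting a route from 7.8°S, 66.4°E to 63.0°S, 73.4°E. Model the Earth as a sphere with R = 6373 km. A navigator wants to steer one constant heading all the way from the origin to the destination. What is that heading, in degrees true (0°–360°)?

174.6°

Δψ = ln[tan(π/4+φ₂/2)/tan(π/4+φ₁/2)] = -1.2902
Δλ = +0.1222 rad (taken the short way round)
course = atan2(Δλ, Δψ) = 174.59°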